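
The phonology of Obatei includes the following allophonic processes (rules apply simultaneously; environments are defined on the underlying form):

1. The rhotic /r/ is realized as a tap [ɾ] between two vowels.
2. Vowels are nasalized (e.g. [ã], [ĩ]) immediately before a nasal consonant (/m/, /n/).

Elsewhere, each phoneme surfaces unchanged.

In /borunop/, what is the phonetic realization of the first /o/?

[o]

/o/ — between /b/ and /r/; rule 2 does not apply here → [o].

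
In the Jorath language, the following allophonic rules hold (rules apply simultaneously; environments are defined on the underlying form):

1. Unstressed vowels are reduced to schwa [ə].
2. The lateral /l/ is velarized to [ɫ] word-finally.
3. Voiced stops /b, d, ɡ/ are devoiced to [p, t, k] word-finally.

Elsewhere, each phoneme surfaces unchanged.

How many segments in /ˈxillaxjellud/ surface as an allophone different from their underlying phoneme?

4

Segments that undergo a rule: /a/ → [ə] (rule 1); /e/ → [ə] (rule 1); /u/ → [ə] (rule 1); /d/ → [t] (rule 3).
All other segments surface unchanged.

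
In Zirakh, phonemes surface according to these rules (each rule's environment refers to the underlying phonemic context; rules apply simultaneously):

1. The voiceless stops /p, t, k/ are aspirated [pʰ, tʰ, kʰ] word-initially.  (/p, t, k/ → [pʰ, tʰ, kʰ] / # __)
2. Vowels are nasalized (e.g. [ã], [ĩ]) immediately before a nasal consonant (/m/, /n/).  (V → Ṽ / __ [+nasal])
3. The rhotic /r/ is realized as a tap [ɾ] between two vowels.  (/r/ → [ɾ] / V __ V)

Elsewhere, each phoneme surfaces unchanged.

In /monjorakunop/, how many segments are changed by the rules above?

3

Segments that undergo a rule: /o/ → [õ] (rule 2); /r/ → [ɾ] (rule 3); /u/ → [ũ] (rule 2).
All other segments surface unchanged.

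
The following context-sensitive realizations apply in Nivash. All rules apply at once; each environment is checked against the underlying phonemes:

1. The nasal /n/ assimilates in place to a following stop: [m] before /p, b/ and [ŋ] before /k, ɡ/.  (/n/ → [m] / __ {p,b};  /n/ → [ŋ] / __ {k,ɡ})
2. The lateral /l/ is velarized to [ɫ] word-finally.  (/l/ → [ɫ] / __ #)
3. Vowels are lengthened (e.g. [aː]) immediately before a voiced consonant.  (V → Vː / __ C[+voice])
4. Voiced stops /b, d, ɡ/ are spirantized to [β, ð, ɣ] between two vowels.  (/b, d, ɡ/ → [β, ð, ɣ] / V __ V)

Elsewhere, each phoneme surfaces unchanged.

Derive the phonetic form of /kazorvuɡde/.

[kaːzoːrvuːɡde]

/a/ (between /k/ and /z/): before a voiced consonant, so rule 3 applies → [aː].
Rule 3 applies to /o/ (between /z/ and /r/: before a voiced consonant) → [oː].
/u/ — between /v/ and /ɡ/, before a voiced consonant — surfaces as [uː] (rule 3).
/ɡ/ (between /u/ and /d/): rule 4 targets it, but not between two vowels → unchanged [ɡ].
/d/ (between /ɡ/ and /e/) fails the environment for rule 4, so it stays [d].
/e/ (word-final): rule 3 targets it, but not before a voiced consonant → unchanged [e].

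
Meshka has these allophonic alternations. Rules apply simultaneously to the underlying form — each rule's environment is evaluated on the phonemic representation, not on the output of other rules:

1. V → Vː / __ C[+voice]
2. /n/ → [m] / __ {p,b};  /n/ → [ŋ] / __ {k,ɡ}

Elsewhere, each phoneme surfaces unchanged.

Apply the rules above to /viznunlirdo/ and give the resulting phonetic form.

/i/ meets the environment for rule 1 (before a voiced consonant) → [iː].
/n/ (between /z/ and /u/) is in the target of rule 2 but the environment (before a labial or velar stop) is not met → [n].
/u/ meets the environment for rule 1 (before a voiced consonant) → [uː].
/n/ — between /u/ and /l/; rule 2 does not apply here → [n].
/i/ meets the environment for rule 1 (before a voiced consonant) → [iː].
/o/ — word-final; rule 1 does not apply here → [o].

[viːznuːnliːrdo]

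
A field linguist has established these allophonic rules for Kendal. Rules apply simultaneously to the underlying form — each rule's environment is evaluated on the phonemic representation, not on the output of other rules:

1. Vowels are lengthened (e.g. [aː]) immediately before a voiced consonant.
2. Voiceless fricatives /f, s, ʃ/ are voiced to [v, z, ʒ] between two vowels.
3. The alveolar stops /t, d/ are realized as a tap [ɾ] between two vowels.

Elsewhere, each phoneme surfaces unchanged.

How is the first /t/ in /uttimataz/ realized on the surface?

[t]

/t/ (between /u/ and /t/) is in the target of rule 3 but the environment (between two vowels) is not met → [t].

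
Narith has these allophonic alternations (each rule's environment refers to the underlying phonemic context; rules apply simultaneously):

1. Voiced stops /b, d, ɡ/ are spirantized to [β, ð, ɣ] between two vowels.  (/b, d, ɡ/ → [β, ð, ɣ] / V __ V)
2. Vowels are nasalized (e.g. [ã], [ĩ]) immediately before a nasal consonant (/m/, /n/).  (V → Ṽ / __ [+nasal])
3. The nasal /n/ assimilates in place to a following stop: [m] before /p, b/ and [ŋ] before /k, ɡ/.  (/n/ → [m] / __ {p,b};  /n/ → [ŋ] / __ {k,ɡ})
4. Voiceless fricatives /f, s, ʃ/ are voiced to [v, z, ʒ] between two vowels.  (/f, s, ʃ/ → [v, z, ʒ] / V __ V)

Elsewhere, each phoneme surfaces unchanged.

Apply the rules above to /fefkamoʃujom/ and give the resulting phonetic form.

/f/ (word-initial): rule 4 targets it, but not between two vowels → unchanged [f].
/e/ (between /f/ and /f/): rule 2 targets it, but not before a nasal consonant → unchanged [e].
/f/ — between /e/ and /k/; rule 4 does not apply here → [f].
/k/ stays [k].
/a/ meets the environment for rule 2 (before a nasal consonant) → [ã].
/m/ stays [m].
/o/ — between /m/ and /ʃ/; rule 2 does not apply here → [o].
/ʃ/ — between /o/ and /u/, between two vowels — surfaces as [ʒ] (rule 4).
/u/ (between /ʃ/ and /j/) fails the environment for rule 2, so it stays [u].
/j/ — not in any rule's target class → [j].
/o/ (between /j/ and /m/): before a nasal consonant, so rule 2 applies → [õ].
/m/ (word-final): no rule targets it → [m].

[fefkãmoʒujõm]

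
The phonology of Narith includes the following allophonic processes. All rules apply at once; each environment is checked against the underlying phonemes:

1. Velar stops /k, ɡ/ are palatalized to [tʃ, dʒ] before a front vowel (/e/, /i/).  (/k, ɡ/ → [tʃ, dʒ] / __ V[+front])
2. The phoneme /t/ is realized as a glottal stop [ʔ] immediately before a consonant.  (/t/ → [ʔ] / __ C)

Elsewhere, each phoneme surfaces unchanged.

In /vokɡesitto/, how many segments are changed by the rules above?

Segments that undergo a rule: /ɡ/ → [dʒ] (rule 1); /t/ → [ʔ] (rule 2).
All other segments surface unchanged.

2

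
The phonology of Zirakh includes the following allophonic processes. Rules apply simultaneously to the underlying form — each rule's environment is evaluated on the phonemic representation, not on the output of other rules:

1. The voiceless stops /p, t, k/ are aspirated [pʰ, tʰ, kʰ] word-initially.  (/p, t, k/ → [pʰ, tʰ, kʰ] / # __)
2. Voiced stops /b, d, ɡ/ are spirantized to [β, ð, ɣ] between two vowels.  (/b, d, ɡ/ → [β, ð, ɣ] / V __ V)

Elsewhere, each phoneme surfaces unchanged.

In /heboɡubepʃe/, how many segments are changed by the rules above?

3

Segments that undergo a rule: /b/ → [β] (rule 2); /ɡ/ → [ɣ] (rule 2); /b/ → [β] (rule 2).
All other segments surface unchanged.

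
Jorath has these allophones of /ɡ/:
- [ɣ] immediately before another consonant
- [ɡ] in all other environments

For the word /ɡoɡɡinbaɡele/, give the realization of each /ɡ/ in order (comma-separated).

Occurrence 1 (position 1): no conditioning environment matches → elsewhere allophone [ɡ].
Occurrence 2 (position 3): immediately before another consonant → [ɣ].
Occurrence 3 (position 4): no conditioning environment matches → elsewhere allophone [ɡ].
Occurrence 4 (position 9): no conditioning environment matches → elsewhere allophone [ɡ].

[ɡ], [ɣ], [ɡ], [ɡ]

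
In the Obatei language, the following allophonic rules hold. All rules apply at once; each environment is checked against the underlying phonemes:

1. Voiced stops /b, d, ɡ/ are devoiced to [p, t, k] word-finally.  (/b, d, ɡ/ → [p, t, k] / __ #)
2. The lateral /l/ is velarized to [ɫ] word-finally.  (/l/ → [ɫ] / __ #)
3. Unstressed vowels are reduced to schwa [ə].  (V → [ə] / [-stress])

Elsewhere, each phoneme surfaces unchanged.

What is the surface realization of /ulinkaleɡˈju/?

/u/ meets the environment for rule 3 (in an unstressed syllable) → [ə].
/l/ (between /u/ and /i/): rule 2 targets it, but not word-finally → unchanged [l].
/i/ (between /l/ and /n/): in an unstressed syllable, so rule 3 applies → [ə].
/n/ (between /i/ and /k/): no rule targets it → [n].
/k/ (between /n/ and /a/): no rule targets it → [k].
Rule 3 applies to /a/ (between /k/ and /l/: in an unstressed syllable) → [ə].
/l/ (between /a/ and /e/) fails the environment for rule 2, so it stays [l].
/e/ (between /l/ and /ɡ/): in an unstressed syllable, so rule 3 applies → [ə].
/ɡ/ (between /e/ and /j/) is in the target of rule 1 but the environment (word-finally) is not met → [ɡ].
/j/ (between /ɡ/ and /u/): no rule targets it → [j].
/u/ — word-final; rule 3 does not apply here → [u].

[ələnkələɡˈju]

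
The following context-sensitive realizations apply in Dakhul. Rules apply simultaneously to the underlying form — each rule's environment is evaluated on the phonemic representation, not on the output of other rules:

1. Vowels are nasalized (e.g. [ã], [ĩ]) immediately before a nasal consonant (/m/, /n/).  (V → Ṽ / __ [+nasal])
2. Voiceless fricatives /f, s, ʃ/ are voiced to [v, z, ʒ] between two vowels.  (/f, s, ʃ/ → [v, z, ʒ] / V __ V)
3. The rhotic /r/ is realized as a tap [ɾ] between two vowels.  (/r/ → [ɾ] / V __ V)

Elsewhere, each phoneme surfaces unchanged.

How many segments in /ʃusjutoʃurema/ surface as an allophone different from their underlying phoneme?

Segments that undergo a rule: /ʃ/ → [ʒ] (rule 2); /r/ → [ɾ] (rule 3); /e/ → [ẽ] (rule 1).
All other segments surface unchanged.

3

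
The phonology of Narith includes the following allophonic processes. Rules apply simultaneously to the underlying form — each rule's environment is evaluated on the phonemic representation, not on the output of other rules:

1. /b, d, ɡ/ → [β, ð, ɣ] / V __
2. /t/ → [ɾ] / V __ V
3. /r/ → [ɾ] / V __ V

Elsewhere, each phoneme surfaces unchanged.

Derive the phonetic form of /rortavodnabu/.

[rortavoðnaβu]

/r/ — word-initial; rule 3 does not apply here → [r].
/r/ (between /o/ and /t/) fails the environment for rule 3, so it stays [r].
/t/ (between /r/ and /a/): rule 2 targets it, but not between two vowels → unchanged [t].
/d/ (between /o/ and /n/) occurs immediately after a vowel → [ð] by rule 1.
Rule 1 applies to /b/ (between /a/ and /u/: immediately after a vowel) → [β].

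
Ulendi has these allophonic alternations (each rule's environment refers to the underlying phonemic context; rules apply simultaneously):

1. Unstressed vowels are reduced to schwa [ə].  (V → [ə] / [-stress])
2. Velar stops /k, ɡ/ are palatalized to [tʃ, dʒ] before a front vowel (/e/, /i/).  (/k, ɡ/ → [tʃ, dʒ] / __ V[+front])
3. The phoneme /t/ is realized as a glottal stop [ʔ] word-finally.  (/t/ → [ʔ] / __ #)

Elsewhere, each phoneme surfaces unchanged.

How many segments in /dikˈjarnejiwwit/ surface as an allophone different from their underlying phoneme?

5

Segments that undergo a rule: /i/ → [ə] (rule 1); /e/ → [ə] (rule 1); /i/ → [ə] (rule 1); /i/ → [ə] (rule 1); /t/ → [ʔ] (rule 3).
All other segments surface unchanged.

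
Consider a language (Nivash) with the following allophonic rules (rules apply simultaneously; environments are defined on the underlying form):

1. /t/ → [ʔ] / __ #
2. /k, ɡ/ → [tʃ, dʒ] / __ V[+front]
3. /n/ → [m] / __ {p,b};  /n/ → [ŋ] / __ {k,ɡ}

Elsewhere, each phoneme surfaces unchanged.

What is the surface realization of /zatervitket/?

[zatervittʃeʔ]

/z/ (word-initial): no rule targets it → [z].
/a/ (between /z/ and /t/) is unaffected → [a].
/t/ (between /a/ and /e/) is in the target of rule 1 but the environment (word-finally) is not met → [t].
/e/ (between /t/ and /r/) is unaffected → [e].
/r/ (between /e/ and /v/): no rule targets it → [r].
/v/ stays [v].
/i/ — not in any rule's target class → [i].
/t/ (between /i/ and /k/) is in the target of rule 1 but the environment (word-finally) is not met → [t].
/k/ meets the environment for rule 2 (before a front vowel) → [tʃ].
/e/ — not in any rule's target class → [e].
/t/ (word-final): word-finally, so rule 1 applies → [ʔ].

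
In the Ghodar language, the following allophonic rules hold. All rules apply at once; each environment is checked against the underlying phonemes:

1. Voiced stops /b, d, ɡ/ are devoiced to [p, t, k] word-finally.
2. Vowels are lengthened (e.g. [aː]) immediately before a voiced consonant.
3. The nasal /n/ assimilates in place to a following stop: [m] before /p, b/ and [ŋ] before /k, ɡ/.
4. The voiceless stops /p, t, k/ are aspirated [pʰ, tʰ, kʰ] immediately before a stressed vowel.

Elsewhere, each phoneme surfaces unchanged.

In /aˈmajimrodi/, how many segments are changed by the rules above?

Segments that undergo a rule: /a/ → [aː] (rule 2); /a/ → [aː] (rule 2); /i/ → [iː] (rule 2); /o/ → [oː] (rule 2).
All other segments surface unchanged.

4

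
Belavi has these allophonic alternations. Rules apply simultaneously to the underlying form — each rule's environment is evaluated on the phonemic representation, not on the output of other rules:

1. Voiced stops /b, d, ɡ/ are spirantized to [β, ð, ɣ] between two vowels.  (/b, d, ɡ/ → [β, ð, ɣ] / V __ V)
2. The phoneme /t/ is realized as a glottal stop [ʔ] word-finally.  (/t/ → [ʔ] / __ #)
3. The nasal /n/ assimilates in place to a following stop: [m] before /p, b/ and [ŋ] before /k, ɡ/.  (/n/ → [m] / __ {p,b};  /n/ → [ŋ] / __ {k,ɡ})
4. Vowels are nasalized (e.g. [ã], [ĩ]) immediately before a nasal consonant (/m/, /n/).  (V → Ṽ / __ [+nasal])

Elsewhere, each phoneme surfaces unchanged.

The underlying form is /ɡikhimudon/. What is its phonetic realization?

[ɡikhĩmuðõn]

/ɡ/ (word-initial): rule 1 targets it, but not between two vowels → unchanged [ɡ].
/i/ (between /ɡ/ and /k/): rule 4 targets it, but not before a nasal consonant → unchanged [i].
/k/ — not in any rule's target class → [k].
/h/ — not in any rule's target class → [h].
/i/ (between /h/ and /m/) occurs before a nasal consonant → [ĩ] by rule 4.
/m/ — not in any rule's target class → [m].
/u/ — between /m/ and /d/; rule 4 does not apply here → [u].
/d/ (between /u/ and /o/): between two vowels, so rule 1 applies → [ð].
/o/ — between /d/ and /n/, before a nasal consonant — surfaces as [õ] (rule 4).
/n/ — word-final; rule 3 does not apply here → [n].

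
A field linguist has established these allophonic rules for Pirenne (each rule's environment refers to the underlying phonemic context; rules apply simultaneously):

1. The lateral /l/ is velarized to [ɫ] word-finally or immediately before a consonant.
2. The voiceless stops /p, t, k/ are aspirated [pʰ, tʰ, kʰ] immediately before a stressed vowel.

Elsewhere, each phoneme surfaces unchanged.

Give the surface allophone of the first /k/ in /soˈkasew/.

[kʰ]

/k/ — between /o/ and /a/, immediately before a stressed vowel — surfaces as [kʰ] (rule 2).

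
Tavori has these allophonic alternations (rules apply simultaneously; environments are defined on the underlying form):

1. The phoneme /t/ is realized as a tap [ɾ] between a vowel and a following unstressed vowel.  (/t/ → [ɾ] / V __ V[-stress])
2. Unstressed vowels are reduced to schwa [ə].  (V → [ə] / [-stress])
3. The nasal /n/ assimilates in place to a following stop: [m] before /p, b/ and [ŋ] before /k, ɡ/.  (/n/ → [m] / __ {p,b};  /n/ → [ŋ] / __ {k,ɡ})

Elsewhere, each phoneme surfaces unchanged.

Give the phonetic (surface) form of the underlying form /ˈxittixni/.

/i/ (between /x/ and /t/) is in the target of rule 2 but the environment (in an unstressed syllable) is not met → [i].
/t/ (between /i/ and /t/) is in the target of rule 1 but the environment (between a vowel and a following unstressed vowel) is not met → [t].
/t/ (between /t/ and /i/) is in the target of rule 1 but the environment (between a vowel and a following unstressed vowel) is not met → [t].
/i/ (between /t/ and /x/): in an unstressed syllable, so rule 2 applies → [ə].
/n/ (between /x/ and /i/) is in the target of rule 3 but the environment (before a labial or velar stop) is not met → [n].
/i/ meets the environment for rule 2 (in an unstressed syllable) → [ə].

[ˈxittəxnə]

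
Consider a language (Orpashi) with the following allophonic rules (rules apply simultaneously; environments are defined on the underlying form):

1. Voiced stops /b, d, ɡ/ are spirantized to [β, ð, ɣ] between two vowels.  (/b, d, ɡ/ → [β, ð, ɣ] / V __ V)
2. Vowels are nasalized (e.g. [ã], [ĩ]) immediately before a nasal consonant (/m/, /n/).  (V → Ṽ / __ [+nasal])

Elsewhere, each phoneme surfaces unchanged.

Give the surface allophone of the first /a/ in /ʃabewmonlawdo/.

[a]

/a/ (between /ʃ/ and /b/): rule 2 targets it, but not before a nasal consonant → unchanged [a].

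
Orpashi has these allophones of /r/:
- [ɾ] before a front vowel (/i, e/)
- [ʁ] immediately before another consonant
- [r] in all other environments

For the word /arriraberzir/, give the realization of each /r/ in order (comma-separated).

[ʁ], [ɾ], [r], [ʁ], [r]

Occurrence 1 (position 2): immediately before another consonant → [ʁ].
Occurrence 2 (position 3): before a front vowel (/i, e/) → [ɾ].
Occurrence 3 (position 5): no conditioning environment matches → elsewhere allophone [r].
Occurrence 4 (position 9): immediately before another consonant → [ʁ].
Occurrence 5 (position 12): no conditioning environment matches → elsewhere allophone [r].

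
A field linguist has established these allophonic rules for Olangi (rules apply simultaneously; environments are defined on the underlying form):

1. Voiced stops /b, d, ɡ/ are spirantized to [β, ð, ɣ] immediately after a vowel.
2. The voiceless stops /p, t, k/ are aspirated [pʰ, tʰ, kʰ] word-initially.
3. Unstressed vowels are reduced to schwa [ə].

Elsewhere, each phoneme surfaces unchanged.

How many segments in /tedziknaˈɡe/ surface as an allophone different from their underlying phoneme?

Segments that undergo a rule: /t/ → [tʰ] (rule 2); /e/ → [ə] (rule 3); /d/ → [ð] (rule 1); /i/ → [ə] (rule 3); /a/ → [ə] (rule 3); /ɡ/ → [ɣ] (rule 1).
All other segments surface unchanged.

6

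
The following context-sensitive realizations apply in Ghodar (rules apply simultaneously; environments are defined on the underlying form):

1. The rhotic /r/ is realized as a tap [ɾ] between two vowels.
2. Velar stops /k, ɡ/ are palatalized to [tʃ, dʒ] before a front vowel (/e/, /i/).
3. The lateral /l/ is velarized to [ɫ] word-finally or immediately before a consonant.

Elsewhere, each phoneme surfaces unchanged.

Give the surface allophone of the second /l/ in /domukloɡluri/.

/l/ (between /ɡ/ and /u/) fails the environment for rule 3, so it stays [l].

[l]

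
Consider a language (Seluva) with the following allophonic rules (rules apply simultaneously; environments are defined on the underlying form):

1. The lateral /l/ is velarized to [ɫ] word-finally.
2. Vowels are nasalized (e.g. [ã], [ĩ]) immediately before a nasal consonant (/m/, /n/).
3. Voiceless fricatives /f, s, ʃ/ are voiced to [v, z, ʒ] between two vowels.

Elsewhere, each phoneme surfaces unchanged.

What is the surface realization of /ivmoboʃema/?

[ivmoboʒẽma]

/i/ (word-initial) fails the environment for rule 2, so it stays [i].
/v/ (between /i/ and /m/) is unaffected → [v].
/m/ (between /v/ and /o/): no rule targets it → [m].
/o/ — between /m/ and /b/; rule 2 does not apply here → [o].
/b/ (between /o/ and /o/) is unaffected → [b].
/o/ (between /b/ and /ʃ/) is in the target of rule 2 but the environment (before a nasal consonant) is not met → [o].
/ʃ/ — between /o/ and /e/, between two vowels — surfaces as [ʒ] (rule 3).
Rule 2 applies to /e/ (between /ʃ/ and /m/: before a nasal consonant) → [ẽ].
/m/ stays [m].
/a/ (word-final): rule 2 targets it, but not before a nasal consonant → unchanged [a].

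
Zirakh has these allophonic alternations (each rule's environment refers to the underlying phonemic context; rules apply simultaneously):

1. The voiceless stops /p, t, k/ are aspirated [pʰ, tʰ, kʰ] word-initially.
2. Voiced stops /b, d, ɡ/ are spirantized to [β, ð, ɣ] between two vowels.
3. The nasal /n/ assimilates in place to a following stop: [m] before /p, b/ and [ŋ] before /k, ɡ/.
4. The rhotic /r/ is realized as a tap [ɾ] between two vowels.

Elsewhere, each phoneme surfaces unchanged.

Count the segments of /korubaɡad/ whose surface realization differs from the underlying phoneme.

Segments that undergo a rule: /k/ → [kʰ] (rule 1); /r/ → [ɾ] (rule 4); /b/ → [β] (rule 2); /ɡ/ → [ɣ] (rule 2).
All other segments surface unchanged.

4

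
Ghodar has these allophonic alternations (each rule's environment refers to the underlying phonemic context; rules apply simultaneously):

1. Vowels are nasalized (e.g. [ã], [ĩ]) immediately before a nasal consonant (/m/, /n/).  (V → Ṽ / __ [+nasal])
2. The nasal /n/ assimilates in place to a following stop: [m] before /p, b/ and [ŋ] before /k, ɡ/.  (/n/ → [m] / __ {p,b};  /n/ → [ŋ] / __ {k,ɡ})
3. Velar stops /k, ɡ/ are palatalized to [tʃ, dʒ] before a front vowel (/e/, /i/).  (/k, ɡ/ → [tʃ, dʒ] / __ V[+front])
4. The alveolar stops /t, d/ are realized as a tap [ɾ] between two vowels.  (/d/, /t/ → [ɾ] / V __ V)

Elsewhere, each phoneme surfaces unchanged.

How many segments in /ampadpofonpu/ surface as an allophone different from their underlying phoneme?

3

Segments that undergo a rule: /a/ → [ã] (rule 1); /o/ → [õ] (rule 1); /n/ → [m] (rule 2).
All other segments surface unchanged.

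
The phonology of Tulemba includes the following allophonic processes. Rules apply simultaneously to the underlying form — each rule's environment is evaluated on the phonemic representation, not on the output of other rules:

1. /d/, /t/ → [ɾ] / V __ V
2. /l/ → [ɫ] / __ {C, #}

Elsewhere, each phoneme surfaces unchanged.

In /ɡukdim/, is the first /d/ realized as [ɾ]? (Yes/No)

No

/d/ — between /k/ and /i/; rule 1 does not apply here → [d].
The actual realization is [d], not [ɾ].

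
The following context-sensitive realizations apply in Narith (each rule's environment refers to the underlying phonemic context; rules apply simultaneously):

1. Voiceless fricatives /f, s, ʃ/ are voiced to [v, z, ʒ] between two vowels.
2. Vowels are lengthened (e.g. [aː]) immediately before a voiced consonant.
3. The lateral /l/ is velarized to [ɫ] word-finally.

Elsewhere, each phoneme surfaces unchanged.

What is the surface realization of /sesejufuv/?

/s/ (word-initial) is in the target of rule 1 but the environment (between two vowels) is not met → [s].
/e/ (between /s/ and /s/): rule 2 targets it, but not before a voiced consonant → unchanged [e].
/s/ (between /e/ and /e/) occurs between two vowels → [z] by rule 1.
/e/ (between /s/ and /j/) occurs before a voiced consonant → [eː] by rule 2.
/u/ (between /j/ and /f/): rule 2 targets it, but not before a voiced consonant → unchanged [u].
/f/ — between /u/ and /u/, between two vowels — surfaces as [v] (rule 1).
/u/ meets the environment for rule 2 (before a voiced consonant) → [uː].

[sezeːjuvuːv]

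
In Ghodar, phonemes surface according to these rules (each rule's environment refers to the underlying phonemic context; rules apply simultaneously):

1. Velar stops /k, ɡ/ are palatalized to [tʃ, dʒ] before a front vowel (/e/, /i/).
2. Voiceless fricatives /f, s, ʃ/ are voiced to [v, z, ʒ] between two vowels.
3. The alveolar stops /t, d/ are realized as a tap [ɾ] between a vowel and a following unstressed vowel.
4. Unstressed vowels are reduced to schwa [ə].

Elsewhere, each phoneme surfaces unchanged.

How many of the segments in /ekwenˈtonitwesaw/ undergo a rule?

6

Segments that undergo a rule: /e/ → [ə] (rule 4); /e/ → [ə] (rule 4); /i/ → [ə] (rule 4); /e/ → [ə] (rule 4); /s/ → [z] (rule 2); /a/ → [ə] (rule 4).
All other segments surface unchanged.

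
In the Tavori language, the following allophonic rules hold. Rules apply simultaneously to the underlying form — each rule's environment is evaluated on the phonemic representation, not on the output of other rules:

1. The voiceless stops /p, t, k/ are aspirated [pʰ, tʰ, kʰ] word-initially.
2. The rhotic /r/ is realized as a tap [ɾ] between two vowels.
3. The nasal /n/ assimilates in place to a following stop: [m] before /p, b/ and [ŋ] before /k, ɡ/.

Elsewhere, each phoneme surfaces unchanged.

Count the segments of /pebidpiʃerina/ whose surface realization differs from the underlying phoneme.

Segments that undergo a rule: /p/ → [pʰ] (rule 1); /r/ → [ɾ] (rule 2).
All other segments surface unchanged.

2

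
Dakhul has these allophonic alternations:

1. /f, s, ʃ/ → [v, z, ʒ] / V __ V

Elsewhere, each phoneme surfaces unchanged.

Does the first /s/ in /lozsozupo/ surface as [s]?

/s/ (between /z/ and /o/) fails the environment for rule 1, so it stays [s].
The actual realization is [s], which matches [s].

Yes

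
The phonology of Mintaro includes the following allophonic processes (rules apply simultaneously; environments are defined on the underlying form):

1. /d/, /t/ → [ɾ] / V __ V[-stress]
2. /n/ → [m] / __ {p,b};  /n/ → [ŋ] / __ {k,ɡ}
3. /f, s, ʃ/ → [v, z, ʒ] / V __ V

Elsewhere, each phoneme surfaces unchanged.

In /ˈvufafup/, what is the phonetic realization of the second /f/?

/f/ (between /a/ and /u/): between two vowels, so rule 3 applies → [v].

[v]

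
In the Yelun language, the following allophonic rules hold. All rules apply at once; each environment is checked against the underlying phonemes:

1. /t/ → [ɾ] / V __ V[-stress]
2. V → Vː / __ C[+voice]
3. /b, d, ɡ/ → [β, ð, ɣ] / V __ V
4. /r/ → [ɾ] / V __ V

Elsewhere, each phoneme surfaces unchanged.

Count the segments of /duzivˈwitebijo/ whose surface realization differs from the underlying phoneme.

6

Segments that undergo a rule: /u/ → [uː] (rule 2); /i/ → [iː] (rule 2); /t/ → [ɾ] (rule 1); /e/ → [eː] (rule 2); /b/ → [β] (rule 3); /i/ → [iː] (rule 2).
All other segments surface unchanged.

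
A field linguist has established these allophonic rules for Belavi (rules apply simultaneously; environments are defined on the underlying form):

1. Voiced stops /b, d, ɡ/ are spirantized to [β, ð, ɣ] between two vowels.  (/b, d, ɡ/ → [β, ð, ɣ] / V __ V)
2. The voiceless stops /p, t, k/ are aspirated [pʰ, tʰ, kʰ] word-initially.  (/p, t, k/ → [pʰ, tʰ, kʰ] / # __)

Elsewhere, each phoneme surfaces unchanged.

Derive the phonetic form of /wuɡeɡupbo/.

[wuɣeɣupbo]

/w/ — not in any rule's target class → [w].
/u/ (between /w/ and /ɡ/) is unaffected → [u].
Rule 1 applies to /ɡ/ (between /u/ and /e/: between two vowels) → [ɣ].
/e/ — not in any rule's target class → [e].
Rule 1 applies to /ɡ/ (between /e/ and /u/: between two vowels) → [ɣ].
/u/ (between /ɡ/ and /p/): no rule targets it → [u].
/p/ — between /u/ and /b/; rule 2 does not apply here → [p].
/b/ (between /p/ and /o/): rule 1 targets it, but not between two vowels → unchanged [b].
/o/ (word-final) is unaffected → [o].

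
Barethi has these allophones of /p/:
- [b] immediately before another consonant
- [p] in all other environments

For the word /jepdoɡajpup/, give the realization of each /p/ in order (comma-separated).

Occurrence 1 (position 3): immediately before another consonant → [b].
Occurrence 2 (position 9): no conditioning environment matches → elsewhere allophone [p].
Occurrence 3 (position 11): no conditioning environment matches → elsewhere allophone [p].

[b], [p], [p]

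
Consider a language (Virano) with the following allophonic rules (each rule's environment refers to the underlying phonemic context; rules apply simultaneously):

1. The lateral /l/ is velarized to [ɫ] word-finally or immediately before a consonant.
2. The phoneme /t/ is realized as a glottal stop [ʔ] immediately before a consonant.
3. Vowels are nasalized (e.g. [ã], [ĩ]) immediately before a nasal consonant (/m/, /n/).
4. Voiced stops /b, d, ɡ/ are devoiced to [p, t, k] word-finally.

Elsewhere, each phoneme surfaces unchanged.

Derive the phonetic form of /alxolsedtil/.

[aɫxoɫsedtiɫ]

/a/ (word-initial): rule 3 targets it, but not before a nasal consonant → unchanged [a].
/l/ meets the environment for rule 1 (word-finally or immediately before a consonant) → [ɫ].
/x/ (between /l/ and /o/) is unaffected → [x].
/o/ (between /x/ and /l/): rule 3 targets it, but not before a nasal consonant → unchanged [o].
/l/ (between /o/ and /s/) occurs word-finally or immediately before a consonant → [ɫ] by rule 1.
/s/ stays [s].
/e/ (between /s/ and /d/) is in the target of rule 3 but the environment (before a nasal consonant) is not met → [e].
/d/ (between /e/ and /t/) fails the environment for rule 4, so it stays [d].
/t/ (between /d/ and /i/): rule 2 targets it, but not immediately before a consonant → unchanged [t].
/i/ (between /t/ and /l/) is in the target of rule 3 but the environment (before a nasal consonant) is not met → [i].
Rule 1 applies to /l/ (word-final: word-finally or immediately before a consonant) → [ɫ].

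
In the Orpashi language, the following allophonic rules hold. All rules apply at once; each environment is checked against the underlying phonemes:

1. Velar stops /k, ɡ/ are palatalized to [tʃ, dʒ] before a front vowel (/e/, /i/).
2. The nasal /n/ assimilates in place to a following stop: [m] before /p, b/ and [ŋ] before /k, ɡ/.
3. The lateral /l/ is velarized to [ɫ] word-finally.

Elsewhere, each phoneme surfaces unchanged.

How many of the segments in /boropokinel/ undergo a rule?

2

Segments that undergo a rule: /k/ → [tʃ] (rule 1); /l/ → [ɫ] (rule 3).
All other segments surface unchanged.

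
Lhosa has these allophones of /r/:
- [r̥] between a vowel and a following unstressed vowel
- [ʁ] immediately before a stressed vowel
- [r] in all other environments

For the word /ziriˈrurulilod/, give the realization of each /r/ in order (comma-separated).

[r̥], [ʁ], [r̥]

Occurrence 1 (position 3): between a vowel and a following unstressed vowel → [r̥].
Occurrence 2 (position 5): immediately before a stressed vowel → [ʁ].
Occurrence 3 (position 7): between a vowel and a following unstressed vowel → [r̥].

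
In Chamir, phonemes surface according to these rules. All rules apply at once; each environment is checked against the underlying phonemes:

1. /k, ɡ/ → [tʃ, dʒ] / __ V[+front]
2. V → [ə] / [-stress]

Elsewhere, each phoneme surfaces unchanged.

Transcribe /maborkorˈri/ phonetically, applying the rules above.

[məbərkərˈri]

/m/ stays [m].
/a/ meets the environment for rule 2 (in an unstressed syllable) → [ə].
/b/ — not in any rule's target class → [b].
/o/ (between /b/ and /r/): in an unstressed syllable, so rule 2 applies → [ə].
/r/ (between /o/ and /k/): no rule targets it → [r].
/k/ — between /r/ and /o/; rule 1 does not apply here → [k].
/o/ — between /k/ and /r/, in an unstressed syllable — surfaces as [ə] (rule 2).
/r/ (between /o/ and /r/): no rule targets it → [r].
/r/ (between /r/ and /i/) is unaffected → [r].
/i/ (word-final): rule 2 targets it, but not in an unstressed syllable → unchanged [i].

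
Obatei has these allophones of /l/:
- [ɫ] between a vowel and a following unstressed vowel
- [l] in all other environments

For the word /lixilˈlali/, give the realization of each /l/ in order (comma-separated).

Occurrence 1 (position 1): no conditioning environment matches → elsewhere allophone [l].
Occurrence 2 (position 5): no conditioning environment matches → elsewhere allophone [l].
Occurrence 3 (position 6): no conditioning environment matches → elsewhere allophone [l].
Occurrence 4 (position 8): between a vowel and a following unstressed vowel → [ɫ].

[l], [l], [l], [ɫ]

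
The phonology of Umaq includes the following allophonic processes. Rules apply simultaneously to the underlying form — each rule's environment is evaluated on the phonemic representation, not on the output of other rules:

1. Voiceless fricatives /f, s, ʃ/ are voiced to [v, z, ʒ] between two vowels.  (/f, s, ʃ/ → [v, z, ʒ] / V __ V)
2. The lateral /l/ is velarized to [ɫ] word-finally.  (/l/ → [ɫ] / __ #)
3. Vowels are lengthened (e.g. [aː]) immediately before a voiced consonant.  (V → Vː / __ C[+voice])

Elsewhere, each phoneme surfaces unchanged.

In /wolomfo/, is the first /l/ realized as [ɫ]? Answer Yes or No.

No

/l/ (between /o/ and /o/): rule 2 targets it, but not word-finally → unchanged [l].
The actual realization is [l], not [ɫ].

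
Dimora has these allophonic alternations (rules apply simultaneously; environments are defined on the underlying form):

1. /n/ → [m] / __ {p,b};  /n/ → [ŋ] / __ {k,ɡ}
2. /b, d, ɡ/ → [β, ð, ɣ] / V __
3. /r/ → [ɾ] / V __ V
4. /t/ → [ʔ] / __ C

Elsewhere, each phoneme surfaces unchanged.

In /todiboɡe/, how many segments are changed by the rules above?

Segments that undergo a rule: /d/ → [ð] (rule 2); /b/ → [β] (rule 2); /ɡ/ → [ɣ] (rule 2).
All other segments surface unchanged.

3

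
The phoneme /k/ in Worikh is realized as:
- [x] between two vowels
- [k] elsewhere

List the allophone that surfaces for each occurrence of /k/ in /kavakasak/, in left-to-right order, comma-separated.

[k], [x], [k]

Occurrence 1 (position 1): no conditioning environment matches → elsewhere allophone [k].
Occurrence 2 (position 5): between two vowels → [x].
Occurrence 3 (position 9): no conditioning environment matches → elsewhere allophone [k].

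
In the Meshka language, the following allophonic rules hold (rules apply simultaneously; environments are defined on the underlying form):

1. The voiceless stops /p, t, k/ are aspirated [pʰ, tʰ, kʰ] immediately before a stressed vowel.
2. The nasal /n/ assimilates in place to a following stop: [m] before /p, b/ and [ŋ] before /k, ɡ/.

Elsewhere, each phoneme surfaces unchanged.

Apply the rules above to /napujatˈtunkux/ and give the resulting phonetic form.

[napujatˈtʰuŋkux]

/n/ (word-initial) fails the environment for rule 2, so it stays [n].
/a/ (between /n/ and /p/) is unaffected → [a].
/p/ — between /a/ and /u/; rule 1 does not apply here → [p].
/u/ — not in any rule's target class → [u].
/j/ (between /u/ and /a/): no rule targets it → [j].
/a/ — not in any rule's target class → [a].
/t/ (between /a/ and /t/) fails the environment for rule 1, so it stays [t].
Rule 1 applies to /t/ (between /t/ and /u/: immediately before a stressed vowel) → [tʰ].
/u/ — not in any rule's target class → [u].
/n/ meets the environment for rule 2 (before a labial or velar stop) → [ŋ].
/k/ — between /n/ and /u/; rule 1 does not apply here → [k].
/u/ (between /k/ and /x/) is unaffected → [u].
/x/ stays [x].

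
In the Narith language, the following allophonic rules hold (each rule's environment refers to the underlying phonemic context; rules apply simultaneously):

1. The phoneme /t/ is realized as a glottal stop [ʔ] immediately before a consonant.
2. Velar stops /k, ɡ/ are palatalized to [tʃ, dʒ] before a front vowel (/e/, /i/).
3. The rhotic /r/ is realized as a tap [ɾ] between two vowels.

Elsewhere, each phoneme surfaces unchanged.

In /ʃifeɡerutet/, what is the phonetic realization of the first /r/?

/r/ (between /e/ and /u/): between two vowels, so rule 3 applies → [ɾ].

[ɾ]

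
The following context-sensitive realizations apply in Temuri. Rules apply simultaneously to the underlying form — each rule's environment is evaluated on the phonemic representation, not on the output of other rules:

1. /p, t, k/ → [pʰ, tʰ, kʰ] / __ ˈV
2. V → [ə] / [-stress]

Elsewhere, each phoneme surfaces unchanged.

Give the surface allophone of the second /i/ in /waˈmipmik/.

[ə]

/i/ — between /m/ and /k/, in an unstressed syllable — surfaces as [ə] (rule 2).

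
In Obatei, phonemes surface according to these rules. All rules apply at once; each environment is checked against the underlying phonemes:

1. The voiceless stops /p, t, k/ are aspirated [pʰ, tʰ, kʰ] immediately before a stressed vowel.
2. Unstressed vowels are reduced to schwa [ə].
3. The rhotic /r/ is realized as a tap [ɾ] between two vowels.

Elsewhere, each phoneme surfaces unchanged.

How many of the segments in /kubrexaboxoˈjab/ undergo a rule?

5

Segments that undergo a rule: /u/ → [ə] (rule 2); /e/ → [ə] (rule 2); /a/ → [ə] (rule 2); /o/ → [ə] (rule 2); /o/ → [ə] (rule 2).
All other segments surface unchanged.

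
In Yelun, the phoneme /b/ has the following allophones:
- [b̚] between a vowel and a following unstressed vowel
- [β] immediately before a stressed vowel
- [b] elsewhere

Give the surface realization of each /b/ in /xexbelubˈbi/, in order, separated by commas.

[b], [b], [β]

Occurrence 1 (position 4): no conditioning environment matches → elsewhere allophone [b].
Occurrence 2 (position 8): no conditioning environment matches → elsewhere allophone [b].
Occurrence 3 (position 9): immediately before a stressed vowel → [β].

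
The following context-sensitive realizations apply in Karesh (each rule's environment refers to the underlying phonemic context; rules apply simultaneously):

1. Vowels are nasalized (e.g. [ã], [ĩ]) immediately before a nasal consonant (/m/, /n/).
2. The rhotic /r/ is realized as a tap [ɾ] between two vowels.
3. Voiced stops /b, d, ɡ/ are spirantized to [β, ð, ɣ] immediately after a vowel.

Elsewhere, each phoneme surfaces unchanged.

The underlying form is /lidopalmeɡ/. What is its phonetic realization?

/i/ — between /l/ and /d/; rule 1 does not apply here → [i].
/d/ meets the environment for rule 3 (immediately after a vowel) → [ð].
/o/ (between /d/ and /p/): rule 1 targets it, but not before a nasal consonant → unchanged [o].
/a/ — between /p/ and /l/; rule 1 does not apply here → [a].
/e/ (between /m/ and /ɡ/) fails the environment for rule 1, so it stays [e].
/ɡ/ meets the environment for rule 3 (immediately after a vowel) → [ɣ].

[liðopalmeɣ]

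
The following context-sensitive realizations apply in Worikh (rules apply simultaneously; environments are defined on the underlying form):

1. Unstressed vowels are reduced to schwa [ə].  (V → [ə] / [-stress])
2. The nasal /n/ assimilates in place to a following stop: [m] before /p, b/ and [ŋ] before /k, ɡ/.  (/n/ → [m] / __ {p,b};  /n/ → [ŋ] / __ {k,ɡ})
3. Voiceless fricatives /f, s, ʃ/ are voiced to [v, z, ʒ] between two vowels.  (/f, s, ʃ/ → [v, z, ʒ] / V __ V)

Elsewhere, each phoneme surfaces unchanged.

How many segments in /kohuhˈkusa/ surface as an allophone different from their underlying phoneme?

Segments that undergo a rule: /o/ → [ə] (rule 1); /u/ → [ə] (rule 1); /s/ → [z] (rule 3); /a/ → [ə] (rule 1).
All other segments surface unchanged.

4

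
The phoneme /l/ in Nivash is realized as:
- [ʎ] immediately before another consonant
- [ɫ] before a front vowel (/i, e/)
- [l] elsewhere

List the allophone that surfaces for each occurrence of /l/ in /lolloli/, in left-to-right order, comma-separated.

[l], [ʎ], [l], [ɫ]

Occurrence 1 (position 1): no conditioning environment matches → elsewhere allophone [l].
Occurrence 2 (position 3): immediately before another consonant → [ʎ].
Occurrence 3 (position 4): no conditioning environment matches → elsewhere allophone [l].
Occurrence 4 (position 6): before a front vowel (/i, e/) → [ɫ].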